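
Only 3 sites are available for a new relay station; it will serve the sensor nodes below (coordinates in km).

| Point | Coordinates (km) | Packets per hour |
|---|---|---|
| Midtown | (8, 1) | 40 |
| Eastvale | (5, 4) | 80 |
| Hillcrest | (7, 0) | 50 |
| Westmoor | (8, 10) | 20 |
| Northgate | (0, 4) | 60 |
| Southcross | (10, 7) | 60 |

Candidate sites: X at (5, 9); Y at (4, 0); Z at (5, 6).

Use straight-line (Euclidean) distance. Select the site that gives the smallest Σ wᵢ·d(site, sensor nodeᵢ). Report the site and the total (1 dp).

Total weighted distance at each candidate:
  X (5, 9): total = 2013.4
  Y (4, 0): total = 1752.8
  Z (5, 6): total = 1438.5
Minimum is at Z with total 1438.5 km.

Z, total 1438.5 km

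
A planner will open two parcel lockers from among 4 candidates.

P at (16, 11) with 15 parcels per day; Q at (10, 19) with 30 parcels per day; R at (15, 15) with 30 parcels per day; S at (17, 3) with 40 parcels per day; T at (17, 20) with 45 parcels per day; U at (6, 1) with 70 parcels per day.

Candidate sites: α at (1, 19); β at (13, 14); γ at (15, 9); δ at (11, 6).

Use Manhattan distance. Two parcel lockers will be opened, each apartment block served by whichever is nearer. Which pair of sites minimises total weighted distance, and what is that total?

{β, δ}, total 1930

Evaluate every pair (each demand assigned to the nearer of the two):
  {β, δ}: total = 1930
  {γ, δ}: total = 2250
  {β, γ}: total = 2335
  {α, γ}: total = 2590
  {α, δ}: total = 2635
  {α, β}: total = 2870
Best pair: {β, δ} with total 1930.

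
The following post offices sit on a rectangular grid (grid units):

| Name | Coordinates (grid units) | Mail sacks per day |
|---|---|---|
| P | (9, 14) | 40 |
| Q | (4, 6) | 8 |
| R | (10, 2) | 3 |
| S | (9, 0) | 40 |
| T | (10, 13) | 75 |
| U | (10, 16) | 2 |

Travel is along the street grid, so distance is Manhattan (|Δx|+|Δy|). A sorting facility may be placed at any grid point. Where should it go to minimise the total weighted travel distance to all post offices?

(9, 13)

Manhattan distance separates: Σwᵢ(|x−xᵢ|+|y−yᵢ|) = Σwᵢ|x−xᵢ| + Σwᵢ|y−yᵢ|, so x and y are optimised independently as 1-D weighted medians.
Total weight W = 168; half = 84.
x-coordinate, sorted with cumulative weight:
  x=4 (Q, w=8) cum 8
  x=9 (P, w=40) cum 48
  x=9 (S, w=40) cum 88  ← median
  x=10 (R, w=3) cum 91
  x=10 (T, w=75) cum 166
  x=10 (U, w=2) cum 168
⇒ x* = 9
y-coordinate, sorted with cumulative weight:
  y=0 (S, w=40) cum 40
  y=2 (R, w=3) cum 43
  y=6 (Q, w=8) cum 51
  y=13 (T, w=75) cum 126  ← median
  y=14 (P, w=40) cum 166
  y=16 (U, w=2) cum 168
⇒ y* = 13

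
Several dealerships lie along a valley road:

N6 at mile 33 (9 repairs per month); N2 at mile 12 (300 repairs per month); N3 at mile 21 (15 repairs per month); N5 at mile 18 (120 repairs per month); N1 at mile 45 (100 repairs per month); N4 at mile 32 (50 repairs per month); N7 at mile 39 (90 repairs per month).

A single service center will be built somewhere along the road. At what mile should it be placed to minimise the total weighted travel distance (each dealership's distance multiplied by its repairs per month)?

x = 18

For a sum of weighted absolute distances on a line, the optimum is the weighted median (not the mean). Total weight W = 684; half-weight = 342.
Sort by position and accumulate weight:
  mile 12 (N2, w=300) → cum 300
  mile 18 (N5, w=120) → cum 420  ≥ 342 → median here
  mile 21 (N3, w=15) → cum 435
  mile 32 (N4, w=50) → cum 485
  mile 33 (N6, w=9) → cum 494
  mile 39 (N7, w=90) → cum 584
  mile 45 (N1, w=100) → cum 684
Optimal location: mile 18.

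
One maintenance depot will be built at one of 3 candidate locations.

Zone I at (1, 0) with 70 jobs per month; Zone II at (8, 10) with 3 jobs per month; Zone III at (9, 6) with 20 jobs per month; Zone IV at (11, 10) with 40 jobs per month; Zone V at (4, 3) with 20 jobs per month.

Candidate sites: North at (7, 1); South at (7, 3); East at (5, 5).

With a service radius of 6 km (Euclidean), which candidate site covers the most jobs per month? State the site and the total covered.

East, covering 43

Coverage radius r = 6 km; a point is covered iff (Δx)²+(Δy)² ≤ 6² = 36.
  North (7, 1): covers {Zone III, Zone V} → 40
  South (7, 3): covers {Zone III, Zone V} → 40
  East (5, 5): covers {Zone II, Zone III, Zone V} → 43
Maximum coverage at East: 43 jobs per month.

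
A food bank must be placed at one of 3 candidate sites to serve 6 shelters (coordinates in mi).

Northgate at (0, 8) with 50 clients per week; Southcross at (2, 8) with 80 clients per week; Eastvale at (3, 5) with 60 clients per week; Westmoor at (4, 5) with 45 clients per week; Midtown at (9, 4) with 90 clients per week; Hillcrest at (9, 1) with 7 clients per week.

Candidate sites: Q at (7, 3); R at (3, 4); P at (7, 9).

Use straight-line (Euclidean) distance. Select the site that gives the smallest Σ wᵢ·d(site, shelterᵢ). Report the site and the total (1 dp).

Total weighted distance at each candidate:
  Q (7, 3): total = 1647.4
  R (3, 4): total = 1290.4
  P (7, 9): total = 1868.3
Minimum is at R with total 1290.4 mi.

R, total 1290.4 mi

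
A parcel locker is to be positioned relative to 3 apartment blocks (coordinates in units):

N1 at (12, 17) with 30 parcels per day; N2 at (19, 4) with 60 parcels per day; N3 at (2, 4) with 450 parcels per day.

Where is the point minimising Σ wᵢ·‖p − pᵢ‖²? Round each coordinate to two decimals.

(4.44, 4.72)

The minimiser of Σwᵢ‖p−pᵢ‖² is the weighted centroid p* = (Σwᵢpᵢ)/(Σwᵢ).
Σwᵢ = 540.
Σwᵢxᵢ = 30·12 + 60·19 + 450·2 = 2400.
Σwᵢyᵢ = 30·17 + 60·4 + 450·4 = 2550.
x* = 2400/540 = 4.44, y* = 2550/540 = 4.72.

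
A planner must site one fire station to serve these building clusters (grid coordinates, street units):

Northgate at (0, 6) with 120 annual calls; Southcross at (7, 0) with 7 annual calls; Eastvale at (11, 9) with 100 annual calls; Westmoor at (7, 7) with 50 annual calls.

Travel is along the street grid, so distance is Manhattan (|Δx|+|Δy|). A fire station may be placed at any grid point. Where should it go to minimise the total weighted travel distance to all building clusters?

(7, 7)

Manhattan distance separates: Σwᵢ(|x−xᵢ|+|y−yᵢ|) = Σwᵢ|x−xᵢ| + Σwᵢ|y−yᵢ|, so x and y are optimised independently as 1-D weighted medians.
Total weight W = 277; half = 138.5.
x-coordinate, sorted with cumulative weight:
  x=0 (Northgate, w=120) cum 120
  x=7 (Southcross, w=7) cum 127
  x=7 (Westmoor, w=50) cum 177  ← median
  x=11 (Eastvale, w=100) cum 277
⇒ x* = 7
y-coordinate, sorted with cumulative weight:
  y=0 (Southcross, w=7) cum 7
  y=6 (Northgate, w=120) cum 127
  y=7 (Westmoor, w=50) cum 177  ← median
  y=9 (Eastvale, w=100) cum 277
⇒ y* = 7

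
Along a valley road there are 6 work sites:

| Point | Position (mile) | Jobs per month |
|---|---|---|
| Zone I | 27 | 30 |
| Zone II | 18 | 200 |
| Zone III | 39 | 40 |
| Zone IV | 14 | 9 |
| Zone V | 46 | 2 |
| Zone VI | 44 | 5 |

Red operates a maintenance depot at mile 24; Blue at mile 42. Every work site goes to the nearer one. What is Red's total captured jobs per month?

239

The indifferent point is the midpoint (24+42)/2 = 33; work sites left of it (closer to Red at 24) go to Red, those right go to Blue.
  Zone IV at 14 (w=9) → Red
  Zone II at 18 (w=200) → Red
  Zone I at 27 (w=30) → Red
  Zone III at 39 (w=40) → Blue
  Zone VI at 44 (w=5) → Blue
  Zone V at 46 (w=2) → Blue
Red captures 239; Blue captures 47.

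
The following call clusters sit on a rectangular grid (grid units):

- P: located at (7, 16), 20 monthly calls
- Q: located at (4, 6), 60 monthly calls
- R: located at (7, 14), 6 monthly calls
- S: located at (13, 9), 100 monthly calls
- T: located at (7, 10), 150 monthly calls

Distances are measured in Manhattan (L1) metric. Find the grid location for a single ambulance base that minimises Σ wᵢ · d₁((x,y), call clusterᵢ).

(7, 10)

Manhattan distance separates: Σwᵢ(|x−xᵢ|+|y−yᵢ|) = Σwᵢ|x−xᵢ| + Σwᵢ|y−yᵢ|, so x and y are optimised independently as 1-D weighted medians.
Total weight W = 336; half = 168.
x-coordinate, sorted with cumulative weight:
  x=4 (Q, w=60) cum 60
  x=7 (P, w=20) cum 80
  x=7 (R, w=6) cum 86
  x=7 (T, w=150) cum 236  ← median
  x=13 (S, w=100) cum 336
⇒ x* = 7
y-coordinate, sorted with cumulative weight:
  y=6 (Q, w=60) cum 60
  y=9 (S, w=100) cum 160
  y=10 (T, w=150) cum 310  ← median
  y=14 (R, w=6) cum 316
  y=16 (P, w=20) cum 336
⇒ y* = 10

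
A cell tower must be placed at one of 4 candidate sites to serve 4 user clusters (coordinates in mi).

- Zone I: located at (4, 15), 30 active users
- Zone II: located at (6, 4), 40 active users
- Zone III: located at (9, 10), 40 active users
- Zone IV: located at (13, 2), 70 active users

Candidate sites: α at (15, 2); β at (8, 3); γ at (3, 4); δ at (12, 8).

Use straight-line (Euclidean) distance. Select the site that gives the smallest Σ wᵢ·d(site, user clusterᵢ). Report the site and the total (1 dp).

β, total 1108.7 mi

Total weighted distance at each candidate:
  α (15, 2): total = 1419.7
  β (8, 3): total = 1108.7
  γ (3, 4): total = 1504.6
  δ (12, 8): total = 1177.4
Minimum is at β with total 1108.7 mi.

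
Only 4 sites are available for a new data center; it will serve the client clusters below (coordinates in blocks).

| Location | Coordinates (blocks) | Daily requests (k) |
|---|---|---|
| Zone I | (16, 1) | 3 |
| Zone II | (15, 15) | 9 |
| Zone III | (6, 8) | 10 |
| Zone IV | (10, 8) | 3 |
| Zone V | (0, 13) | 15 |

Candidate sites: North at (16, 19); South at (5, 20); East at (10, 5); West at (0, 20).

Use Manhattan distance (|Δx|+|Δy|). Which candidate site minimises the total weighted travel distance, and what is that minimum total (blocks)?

Total weighted distance at each candidate:
  North (16, 19): total = 690
  South (5, 20): total = 586
  East (10, 5): total = 514
  West (0, 20): total = 636
Minimum is at East with total 514 blocks.

East, total 514 blocks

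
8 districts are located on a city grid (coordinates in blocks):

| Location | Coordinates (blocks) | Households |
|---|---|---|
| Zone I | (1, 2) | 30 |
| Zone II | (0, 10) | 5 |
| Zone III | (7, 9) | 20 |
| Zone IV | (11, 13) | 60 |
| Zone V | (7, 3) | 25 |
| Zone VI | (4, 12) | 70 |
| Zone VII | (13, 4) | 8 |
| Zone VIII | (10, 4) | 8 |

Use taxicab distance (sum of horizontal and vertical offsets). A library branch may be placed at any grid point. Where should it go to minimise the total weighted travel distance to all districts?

Manhattan distance separates: Σwᵢ(|x−xᵢ|+|y−yᵢ|) = Σwᵢ|x−xᵢ| + Σwᵢ|y−yᵢ|, so x and y are optimised independently as 1-D weighted medians.
Total weight W = 226; half = 113.
x-coordinate, sorted with cumulative weight:
  x=0 (Zone II, w=5) cum 5
  x=1 (Zone I, w=30) cum 35
  x=4 (Zone VI, w=70) cum 105
  x=7 (Zone III, w=20) cum 125  ← median
  x=7 (Zone V, w=25) cum 150
  x=10 (Zone VIII, w=8) cum 158
  x=11 (Zone IV, w=60) cum 218
  x=13 (Zone VII, w=8) cum 226
⇒ x* = 7
y-coordinate, sorted with cumulative weight:
  y=2 (Zone I, w=30) cum 30
  y=3 (Zone V, w=25) cum 55
  y=4 (Zone VII, w=8) cum 63
  y=4 (Zone VIII, w=8) cum 71
  y=9 (Zone III, w=20) cum 91
  y=10 (Zone II, w=5) cum 96
  y=12 (Zone VI, w=70) cum 166  ← median
  y=13 (Zone IV, w=60) cum 226
⇒ y* = 12

(7, 12)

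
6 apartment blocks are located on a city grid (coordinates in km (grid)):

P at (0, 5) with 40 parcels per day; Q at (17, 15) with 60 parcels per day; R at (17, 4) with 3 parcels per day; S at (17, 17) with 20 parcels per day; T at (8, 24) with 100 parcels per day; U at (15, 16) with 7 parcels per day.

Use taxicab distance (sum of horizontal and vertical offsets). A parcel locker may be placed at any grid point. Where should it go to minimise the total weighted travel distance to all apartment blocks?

Manhattan distance separates: Σwᵢ(|x−xᵢ|+|y−yᵢ|) = Σwᵢ|x−xᵢ| + Σwᵢ|y−yᵢ|, so x and y are optimised independently as 1-D weighted medians.
Total weight W = 230; half = 115.
x-coordinate, sorted with cumulative weight:
  x=0 (P, w=40) cum 40
  x=8 (T, w=100) cum 140  ← median
  x=15 (U, w=7) cum 147
  x=17 (Q, w=60) cum 207
  x=17 (R, w=3) cum 210
  x=17 (S, w=20) cum 230
⇒ x* = 8
y-coordinate, sorted with cumulative weight:
  y=4 (R, w=3) cum 3
  y=5 (P, w=40) cum 43
  y=15 (Q, w=60) cum 103
  y=16 (U, w=7) cum 110
  y=17 (S, w=20) cum 130  ← median
  y=24 (T, w=100) cum 230
⇒ y* = 17

(8, 17)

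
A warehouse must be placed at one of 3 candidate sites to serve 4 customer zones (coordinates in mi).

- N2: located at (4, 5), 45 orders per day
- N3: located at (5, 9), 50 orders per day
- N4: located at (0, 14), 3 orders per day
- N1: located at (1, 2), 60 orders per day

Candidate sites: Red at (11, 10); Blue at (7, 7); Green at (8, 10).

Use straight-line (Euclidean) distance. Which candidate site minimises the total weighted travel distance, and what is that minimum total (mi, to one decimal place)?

Total weighted distance at each candidate:
  Red (11, 10): total = 1494.7
  Blue (7, 7): total = 802.0
  Green (8, 10): total = 1110.9
Minimum is at Blue with total 802.0 mi.

Blue, total 802.0 mi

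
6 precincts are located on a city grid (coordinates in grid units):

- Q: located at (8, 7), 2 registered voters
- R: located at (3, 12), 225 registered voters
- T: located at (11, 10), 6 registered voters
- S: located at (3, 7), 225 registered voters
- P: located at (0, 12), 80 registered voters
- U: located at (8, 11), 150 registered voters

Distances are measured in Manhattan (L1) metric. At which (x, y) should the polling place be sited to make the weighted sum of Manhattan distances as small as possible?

Manhattan distance separates: Σwᵢ(|x−xᵢ|+|y−yᵢ|) = Σwᵢ|x−xᵢ| + Σwᵢ|y−yᵢ|, so x and y are optimised independently as 1-D weighted medians.
Total weight W = 688; half = 344.
x-coordinate, sorted with cumulative weight:
  x=0 (P, w=80) cum 80
  x=3 (R, w=225) cum 305
  x=3 (S, w=225) cum 530  ← median
  x=8 (Q, w=2) cum 532
  x=8 (U, w=150) cum 682
  x=11 (T, w=6) cum 688
⇒ x* = 3
y-coordinate, sorted with cumulative weight:
  y=7 (Q, w=2) cum 2
  y=7 (S, w=225) cum 227
  y=10 (T, w=6) cum 233
  y=11 (U, w=150) cum 383  ← median
  y=12 (R, w=225) cum 608
  y=12 (P, w=80) cum 688
⇒ y* = 11

(3, 11)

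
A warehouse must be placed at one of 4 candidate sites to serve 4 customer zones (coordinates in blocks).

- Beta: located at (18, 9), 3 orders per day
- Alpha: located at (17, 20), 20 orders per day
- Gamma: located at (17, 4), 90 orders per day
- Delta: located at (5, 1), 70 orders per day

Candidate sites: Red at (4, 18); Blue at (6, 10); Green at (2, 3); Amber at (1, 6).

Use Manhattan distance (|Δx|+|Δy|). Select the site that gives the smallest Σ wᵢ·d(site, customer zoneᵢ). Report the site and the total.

Green, total 2496 blocks

Total weighted distance at each candidate:
  Red (4, 18): total = 4059
  Blue (6, 10): total = 2689
  Green (2, 3): total = 2496
  Amber (1, 6): total = 2910
Minimum is at Green with total 2496 blocks.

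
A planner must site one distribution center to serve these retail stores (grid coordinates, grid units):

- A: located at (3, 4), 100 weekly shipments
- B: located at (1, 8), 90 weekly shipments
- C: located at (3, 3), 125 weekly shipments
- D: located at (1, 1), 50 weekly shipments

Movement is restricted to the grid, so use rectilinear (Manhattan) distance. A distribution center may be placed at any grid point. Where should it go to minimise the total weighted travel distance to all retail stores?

(3, 4)

Manhattan distance separates: Σwᵢ(|x−xᵢ|+|y−yᵢ|) = Σwᵢ|x−xᵢ| + Σwᵢ|y−yᵢ|, so x and y are optimised independently as 1-D weighted medians.
Total weight W = 365; half = 182.5.
x-coordinate, sorted with cumulative weight:
  x=1 (B, w=90) cum 90
  x=1 (D, w=50) cum 140
  x=3 (A, w=100) cum 240  ← median
  x=3 (C, w=125) cum 365
⇒ x* = 3
y-coordinate, sorted with cumulative weight:
  y=1 (D, w=50) cum 50
  y=3 (C, w=125) cum 175
  y=4 (A, w=100) cum 275  ← median
  y=8 (B, w=90) cum 365
⇒ y* = 4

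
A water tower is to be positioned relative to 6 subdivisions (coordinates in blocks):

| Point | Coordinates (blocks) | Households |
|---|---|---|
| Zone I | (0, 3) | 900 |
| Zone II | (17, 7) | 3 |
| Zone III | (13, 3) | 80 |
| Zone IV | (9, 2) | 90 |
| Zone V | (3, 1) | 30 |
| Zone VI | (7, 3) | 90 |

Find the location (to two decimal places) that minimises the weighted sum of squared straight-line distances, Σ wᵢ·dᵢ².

(2.20, 2.88)

The minimiser of Σwᵢ‖p−pᵢ‖² is the weighted centroid p* = (Σwᵢpᵢ)/(Σwᵢ).
Σwᵢ = 1193.
Σwᵢxᵢ = 900·0 + 3·17 + 80·13 + 90·9 + 30·3 + 90·7 = 2621.
Σwᵢyᵢ = 900·3 + 3·7 + 80·3 + 90·2 + 30·1 + 90·3 = 3441.
x* = 2621/1193 = 2.20, y* = 3441/1193 = 2.88.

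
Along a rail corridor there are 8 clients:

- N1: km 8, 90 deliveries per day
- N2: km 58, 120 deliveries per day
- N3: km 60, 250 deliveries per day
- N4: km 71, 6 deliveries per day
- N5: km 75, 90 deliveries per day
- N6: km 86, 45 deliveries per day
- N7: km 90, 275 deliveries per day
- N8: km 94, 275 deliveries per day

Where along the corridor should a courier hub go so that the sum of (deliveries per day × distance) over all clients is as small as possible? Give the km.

For a sum of weighted absolute distances on a line, the optimum is the weighted median (not the mean). Total weight W = 1151; half-weight = 575.5.
Sort by position and accumulate weight:
  km 8 (N1, w=90) → cum 90
  km 58 (N2, w=120) → cum 210
  km 60 (N3, w=250) → cum 460
  km 71 (N4, w=6) → cum 466
  km 75 (N5, w=90) → cum 556
  km 86 (N6, w=45) → cum 601  ≥ 575.5 → median here
  km 90 (N7, w=275) → cum 876
  km 94 (N8, w=275) → cum 1151
Optimal location: km 86.

x = 86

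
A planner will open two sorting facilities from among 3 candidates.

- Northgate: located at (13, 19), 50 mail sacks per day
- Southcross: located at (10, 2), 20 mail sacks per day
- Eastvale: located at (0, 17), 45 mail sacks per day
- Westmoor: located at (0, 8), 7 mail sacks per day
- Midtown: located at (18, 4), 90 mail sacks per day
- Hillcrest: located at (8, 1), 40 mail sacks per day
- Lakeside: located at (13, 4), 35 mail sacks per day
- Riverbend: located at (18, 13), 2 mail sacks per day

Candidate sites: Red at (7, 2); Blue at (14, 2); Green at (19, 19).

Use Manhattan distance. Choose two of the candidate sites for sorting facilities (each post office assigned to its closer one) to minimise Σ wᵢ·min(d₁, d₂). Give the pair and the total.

Evaluate every pair (each demand assigned to the nearer of the two):
  {Blue, Green}: total = 2404
  {Red, Blue}: total = 2796
  {Red, Green}: total = 2940
Best pair: {Blue, Green} with total 2404.

{Blue, Green}, total 2404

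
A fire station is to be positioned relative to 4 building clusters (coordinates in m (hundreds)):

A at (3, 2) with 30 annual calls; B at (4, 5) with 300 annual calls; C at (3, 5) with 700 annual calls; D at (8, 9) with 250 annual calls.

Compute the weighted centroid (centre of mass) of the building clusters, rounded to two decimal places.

(4.21, 5.71)

The minimiser of Σwᵢ‖p−pᵢ‖² is the weighted centroid p* = (Σwᵢpᵢ)/(Σwᵢ).
Σwᵢ = 1280.
Σwᵢxᵢ = 30·3 + 300·4 + 700·3 + 250·8 = 5390.
Σwᵢyᵢ = 30·2 + 300·5 + 700·5 + 250·9 = 7310.
x* = 5390/1280 = 4.21, y* = 7310/1280 = 5.71.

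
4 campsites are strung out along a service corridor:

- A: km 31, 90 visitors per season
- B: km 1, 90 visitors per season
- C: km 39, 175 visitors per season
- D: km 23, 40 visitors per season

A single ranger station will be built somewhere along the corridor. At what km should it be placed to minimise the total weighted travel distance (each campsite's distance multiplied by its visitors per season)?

x = 31

For a sum of weighted absolute distances on a line, the optimum is the weighted median (not the mean). Total weight W = 395; half-weight = 197.5.
Sort by position and accumulate weight:
  km 1 (B, w=90) → cum 90
  km 23 (D, w=40) → cum 130
  km 31 (A, w=90) → cum 220  ≥ 197.5 → median here
  km 39 (C, w=175) → cum 395
Optimal location: km 31.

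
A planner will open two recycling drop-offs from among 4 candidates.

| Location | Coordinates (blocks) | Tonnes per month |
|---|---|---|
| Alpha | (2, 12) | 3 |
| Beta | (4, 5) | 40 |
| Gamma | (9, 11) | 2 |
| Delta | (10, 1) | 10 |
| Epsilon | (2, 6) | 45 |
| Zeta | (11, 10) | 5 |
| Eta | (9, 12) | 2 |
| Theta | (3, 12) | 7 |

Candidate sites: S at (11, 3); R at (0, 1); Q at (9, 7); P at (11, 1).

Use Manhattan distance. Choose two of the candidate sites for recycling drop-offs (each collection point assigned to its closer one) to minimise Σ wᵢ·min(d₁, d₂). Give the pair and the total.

{Q, P}, total 806

Evaluate every pair (each demand assigned to the nearer of the two):
  {Q, P}: total = 806
  {R, Q}: total = 821
  {S, Q}: total = 826
  {R, P}: total = 877
  {S, R}: total = 879
  {S, P}: total = 1160
Best pair: {Q, P} with total 806.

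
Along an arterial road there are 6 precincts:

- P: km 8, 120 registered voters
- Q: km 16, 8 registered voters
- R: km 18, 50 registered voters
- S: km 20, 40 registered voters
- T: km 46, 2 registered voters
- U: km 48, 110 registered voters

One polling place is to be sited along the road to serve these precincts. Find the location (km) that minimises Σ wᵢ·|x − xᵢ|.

x = 18

For a sum of weighted absolute distances on a line, the optimum is the weighted median (not the mean). Total weight W = 330; half-weight = 165.
Sort by position and accumulate weight:
  km 8 (P, w=120) → cum 120
  km 16 (Q, w=8) → cum 128
  km 18 (R, w=50) → cum 178  ≥ 165 → median here
  km 20 (S, w=40) → cum 218
  km 46 (T, w=2) → cum 220
  km 48 (U, w=110) → cum 330
Optimal location: km 18.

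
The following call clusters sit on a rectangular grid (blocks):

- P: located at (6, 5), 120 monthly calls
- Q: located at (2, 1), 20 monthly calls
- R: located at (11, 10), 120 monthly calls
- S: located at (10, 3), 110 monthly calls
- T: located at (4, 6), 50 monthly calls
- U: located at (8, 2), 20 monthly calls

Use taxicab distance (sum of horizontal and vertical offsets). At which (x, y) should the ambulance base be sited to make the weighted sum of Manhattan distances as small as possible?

Manhattan distance separates: Σwᵢ(|x−xᵢ|+|y−yᵢ|) = Σwᵢ|x−xᵢ| + Σwᵢ|y−yᵢ|, so x and y are optimised independently as 1-D weighted medians.
Total weight W = 440; half = 220.
x-coordinate, sorted with cumulative weight:
  x=2 (Q, w=20) cum 20
  x=4 (T, w=50) cum 70
  x=6 (P, w=120) cum 190
  x=8 (U, w=20) cum 210
  x=10 (S, w=110) cum 320  ← median
  x=11 (R, w=120) cum 440
⇒ x* = 10
y-coordinate, sorted with cumulative weight:
  y=1 (Q, w=20) cum 20
  y=2 (U, w=20) cum 40
  y=3 (S, w=110) cum 150
  y=5 (P, w=120) cum 270  ← median
  y=6 (T, w=50) cum 320
  y=10 (R, w=120) cum 440
⇒ y* = 5

(10, 5)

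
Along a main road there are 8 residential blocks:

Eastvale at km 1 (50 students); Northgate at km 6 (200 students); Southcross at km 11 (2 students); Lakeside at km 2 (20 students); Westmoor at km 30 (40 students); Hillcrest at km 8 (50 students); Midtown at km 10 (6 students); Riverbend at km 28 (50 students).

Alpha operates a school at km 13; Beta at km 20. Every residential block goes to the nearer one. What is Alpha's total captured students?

The indifferent point is the midpoint (13+20)/2 = 16.5; residential blocks left of it (closer to Alpha at 13) go to Alpha, those right go to Beta.
  Eastvale at 1 (w=50) → Alpha
  Lakeside at 2 (w=20) → Alpha
  Northgate at 6 (w=200) → Alpha
  Hillcrest at 8 (w=50) → Alpha
  Midtown at 10 (w=6) → Alpha
  Southcross at 11 (w=2) → Alpha
  Riverbend at 28 (w=50) → Beta
  Westmoor at 30 (w=40) → Beta
Alpha captures 328; Beta captures 90.

328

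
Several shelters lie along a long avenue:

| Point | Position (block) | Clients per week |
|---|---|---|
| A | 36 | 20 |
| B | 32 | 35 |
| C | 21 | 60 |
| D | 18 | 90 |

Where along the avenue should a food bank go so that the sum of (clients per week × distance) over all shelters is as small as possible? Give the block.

x = 21

For a sum of weighted absolute distances on a line, the optimum is the weighted median (not the mean). Total weight W = 205; half-weight = 102.5.
Sort by position and accumulate weight:
  block 18 (D, w=90) → cum 90
  block 21 (C, w=60) → cum 150  ≥ 102.5 → median here
  block 32 (B, w=35) → cum 185
  block 36 (A, w=20) → cum 205
Optimal location: block 21.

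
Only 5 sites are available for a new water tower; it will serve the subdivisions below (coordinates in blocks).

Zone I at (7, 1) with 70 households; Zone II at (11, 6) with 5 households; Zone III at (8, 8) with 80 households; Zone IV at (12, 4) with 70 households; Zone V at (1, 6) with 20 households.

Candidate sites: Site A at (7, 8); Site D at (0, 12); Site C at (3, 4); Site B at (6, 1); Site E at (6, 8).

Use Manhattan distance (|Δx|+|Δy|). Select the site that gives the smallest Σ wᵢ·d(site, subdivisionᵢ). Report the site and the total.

Site A, total 1390 blocks

Total weighted distance at each candidate:
  Site A (7, 8): total = 1390
  Site D (0, 12): total = 3845
  Site C (3, 4): total = 1970
  Site B (6, 1): total = 1670
  Site E (6, 8): total = 1595
Minimum is at Site A with total 1390 blocks.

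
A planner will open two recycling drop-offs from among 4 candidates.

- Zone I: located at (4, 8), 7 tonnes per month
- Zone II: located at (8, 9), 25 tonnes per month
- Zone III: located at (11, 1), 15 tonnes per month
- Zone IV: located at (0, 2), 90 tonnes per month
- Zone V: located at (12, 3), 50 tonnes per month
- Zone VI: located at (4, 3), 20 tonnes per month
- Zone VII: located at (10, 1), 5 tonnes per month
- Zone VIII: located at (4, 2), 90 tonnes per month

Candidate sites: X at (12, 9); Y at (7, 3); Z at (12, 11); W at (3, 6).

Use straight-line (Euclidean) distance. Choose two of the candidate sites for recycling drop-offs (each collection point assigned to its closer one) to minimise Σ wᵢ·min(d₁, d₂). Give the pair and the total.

Evaluate every pair (each demand assigned to the nearer of the two):
  {Y, W}: total = 1291.1
  {X, Y}: total = 1456.9
  {X, W}: total = 1462.1
  {Y, Z}: total = 1468.7
  {Z, W}: total = 1596.3
  {X, Z}: total = 3025.6
Best pair: {Y, W} with total 1291.1.

{Y, W}, total 1291.1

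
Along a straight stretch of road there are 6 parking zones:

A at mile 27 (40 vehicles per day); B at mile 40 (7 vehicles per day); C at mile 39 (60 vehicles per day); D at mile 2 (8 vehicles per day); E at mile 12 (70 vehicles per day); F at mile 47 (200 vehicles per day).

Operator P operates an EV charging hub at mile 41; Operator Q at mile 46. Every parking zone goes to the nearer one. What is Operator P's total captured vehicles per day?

The indifferent point is the midpoint (41+46)/2 = 43.5; parking zones left of it (closer to Operator P at 41) go to Operator P, those right go to Operator Q.
  D at 2 (w=8) → Operator P
  E at 12 (w=70) → Operator P
  A at 27 (w=40) → Operator P
  C at 39 (w=60) → Operator P
  B at 40 (w=7) → Operator P
  F at 47 (w=200) → Operator Q
Operator P captures 185; Operator Q captures 200.

185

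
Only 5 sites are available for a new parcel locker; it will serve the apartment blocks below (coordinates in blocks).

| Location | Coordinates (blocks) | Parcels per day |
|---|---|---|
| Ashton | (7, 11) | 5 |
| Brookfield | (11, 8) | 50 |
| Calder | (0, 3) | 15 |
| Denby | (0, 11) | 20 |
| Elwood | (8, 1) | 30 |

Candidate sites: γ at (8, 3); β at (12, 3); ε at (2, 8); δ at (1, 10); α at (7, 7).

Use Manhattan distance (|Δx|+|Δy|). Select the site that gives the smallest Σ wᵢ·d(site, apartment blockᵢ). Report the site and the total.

Total weighted distance at each candidate:
  γ (8, 3): total = 945
  β (12, 3): total = 1125
  ε (2, 8): total = 1085
  δ (1, 10): total = 1275
  α (7, 7): total = 865
Minimum is at α with total 865 blocks.

α, total 865 blocks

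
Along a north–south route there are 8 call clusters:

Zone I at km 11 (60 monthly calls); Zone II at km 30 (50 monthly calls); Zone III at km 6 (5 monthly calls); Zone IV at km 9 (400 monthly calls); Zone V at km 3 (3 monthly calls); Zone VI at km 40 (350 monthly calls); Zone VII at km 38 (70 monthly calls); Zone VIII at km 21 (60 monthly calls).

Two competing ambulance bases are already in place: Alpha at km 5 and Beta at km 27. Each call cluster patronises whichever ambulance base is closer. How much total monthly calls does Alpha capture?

468

The indifferent point is the midpoint (5+27)/2 = 16; call clusters left of it (closer to Alpha at 5) go to Alpha, those right go to Beta.
  Zone V at 3 (w=3) → Alpha
  Zone III at 6 (w=5) → Alpha
  Zone IV at 9 (w=400) → Alpha
  Zone I at 11 (w=60) → Alpha
  Zone VIII at 21 (w=60) → Beta
  Zone II at 30 (w=50) → Beta
  Zone VII at 38 (w=70) → Beta
  Zone VI at 40 (w=350) → Beta
Alpha captures 468; Beta captures 530.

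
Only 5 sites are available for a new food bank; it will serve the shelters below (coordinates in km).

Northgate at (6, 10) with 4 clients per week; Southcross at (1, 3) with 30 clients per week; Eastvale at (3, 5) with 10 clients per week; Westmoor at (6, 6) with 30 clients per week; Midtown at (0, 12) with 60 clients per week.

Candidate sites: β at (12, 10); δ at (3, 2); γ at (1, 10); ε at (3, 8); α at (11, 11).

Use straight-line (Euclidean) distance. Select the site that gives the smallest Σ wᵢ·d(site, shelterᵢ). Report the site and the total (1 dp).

Total weighted distance at each candidate:
  β (12, 10): total = 1464.4
  δ (3, 2): total = 907.7
  γ (1, 10): total = 610.1
  ε (3, 8): total = 614.1
  α (11, 11): total = 1379.4
Minimum is at γ with total 610.1 km.

γ, total 610.1 km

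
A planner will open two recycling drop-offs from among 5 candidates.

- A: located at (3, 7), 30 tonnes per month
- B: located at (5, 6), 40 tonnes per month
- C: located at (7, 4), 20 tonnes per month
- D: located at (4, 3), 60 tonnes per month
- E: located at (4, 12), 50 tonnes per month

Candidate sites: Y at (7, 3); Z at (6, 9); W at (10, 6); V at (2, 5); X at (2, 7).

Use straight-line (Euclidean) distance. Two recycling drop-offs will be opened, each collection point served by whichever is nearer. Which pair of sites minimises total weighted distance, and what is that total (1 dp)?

Evaluate every pair (each demand assigned to the nearer of the two):
  {Y, Z}: total = 614.9
  {Y, X}: total = 625.7
  {Z, V}: total = 645.5
  {V, X}: total = 697.4
  {Z, X}: total = 707.1
  {Y, V}: total = 747.3
  {W, X}: total = 766.2
  {W, V}: total = 799.4
  {Z, W}: total = 866.5
  {Y, W}: total = 938.2
Best pair: {Y, Z} with total 614.9.

{Y, Z}, total 614.9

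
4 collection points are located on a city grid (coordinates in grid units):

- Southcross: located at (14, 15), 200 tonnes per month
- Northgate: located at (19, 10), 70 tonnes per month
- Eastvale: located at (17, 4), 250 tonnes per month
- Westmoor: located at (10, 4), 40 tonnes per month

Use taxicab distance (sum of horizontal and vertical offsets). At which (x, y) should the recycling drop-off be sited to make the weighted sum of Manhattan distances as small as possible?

(17, 4)

Manhattan distance separates: Σwᵢ(|x−xᵢ|+|y−yᵢ|) = Σwᵢ|x−xᵢ| + Σwᵢ|y−yᵢ|, so x and y are optimised independently as 1-D weighted medians.
Total weight W = 560; half = 280.
x-coordinate, sorted with cumulative weight:
  x=10 (Westmoor, w=40) cum 40
  x=14 (Southcross, w=200) cum 240
  x=17 (Eastvale, w=250) cum 490  ← median
  x=19 (Northgate, w=70) cum 560
⇒ x* = 17
y-coordinate, sorted with cumulative weight:
  y=4 (Eastvale, w=250) cum 250
  y=4 (Westmoor, w=40) cum 290  ← median
  y=10 (Northgate, w=70) cum 360
  y=15 (Southcross, w=200) cum 560
⇒ y* = 4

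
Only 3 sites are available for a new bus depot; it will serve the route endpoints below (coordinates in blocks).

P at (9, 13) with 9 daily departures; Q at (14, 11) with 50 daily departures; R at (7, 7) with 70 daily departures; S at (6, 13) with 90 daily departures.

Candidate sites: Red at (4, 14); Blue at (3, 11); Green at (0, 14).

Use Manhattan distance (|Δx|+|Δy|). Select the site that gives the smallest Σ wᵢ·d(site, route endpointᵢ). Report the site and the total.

Blue, total 1632 blocks

Total weighted distance at each candidate:
  Red (4, 14): total = 1674
  Blue (3, 11): total = 1632
  Green (0, 14): total = 2550
Minimum is at Blue with total 1632 blocks.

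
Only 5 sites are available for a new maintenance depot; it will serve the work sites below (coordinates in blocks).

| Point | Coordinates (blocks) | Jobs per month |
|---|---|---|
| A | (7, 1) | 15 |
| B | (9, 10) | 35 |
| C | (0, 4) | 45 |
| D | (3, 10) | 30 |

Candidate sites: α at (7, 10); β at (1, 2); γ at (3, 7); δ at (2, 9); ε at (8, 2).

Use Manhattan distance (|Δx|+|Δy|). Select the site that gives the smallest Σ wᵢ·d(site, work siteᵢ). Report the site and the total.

Total weighted distance at each candidate:
  α (7, 10): total = 910
  β (1, 2): total = 1100
  γ (3, 7): total = 825
  δ (2, 9): total = 850
  ε (8, 2): total = 1185
Minimum is at γ with total 825 blocks.

γ, total 825 blocks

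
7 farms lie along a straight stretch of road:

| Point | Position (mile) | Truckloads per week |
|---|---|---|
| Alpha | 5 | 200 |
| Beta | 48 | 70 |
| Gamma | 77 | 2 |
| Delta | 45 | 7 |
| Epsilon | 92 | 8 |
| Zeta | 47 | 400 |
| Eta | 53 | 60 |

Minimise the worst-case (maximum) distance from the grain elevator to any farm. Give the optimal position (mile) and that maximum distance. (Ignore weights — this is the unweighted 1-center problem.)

The 1-center on a line is the midpoint of the two extreme points: leftmost at 5, rightmost at 92.
Optimal location = (5 + 92)/2 = 48.5; maximum distance = (92 − 5)/2 = 43.5.

location 48.5, max distance 43.5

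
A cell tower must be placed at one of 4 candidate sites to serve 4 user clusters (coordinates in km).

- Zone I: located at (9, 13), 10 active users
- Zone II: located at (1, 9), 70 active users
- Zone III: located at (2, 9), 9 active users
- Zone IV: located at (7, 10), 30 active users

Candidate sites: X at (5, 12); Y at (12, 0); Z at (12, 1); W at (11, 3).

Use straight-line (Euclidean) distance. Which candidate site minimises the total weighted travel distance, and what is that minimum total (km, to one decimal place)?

Total weighted distance at each candidate:
  X (5, 12): total = 514.3
  Y (12, 0): total = 1584.8
  Z (12, 1): total = 1499.9
  W (11, 3): total = 1257.5
Minimum is at X with total 514.3 km.

X, total 514.3 km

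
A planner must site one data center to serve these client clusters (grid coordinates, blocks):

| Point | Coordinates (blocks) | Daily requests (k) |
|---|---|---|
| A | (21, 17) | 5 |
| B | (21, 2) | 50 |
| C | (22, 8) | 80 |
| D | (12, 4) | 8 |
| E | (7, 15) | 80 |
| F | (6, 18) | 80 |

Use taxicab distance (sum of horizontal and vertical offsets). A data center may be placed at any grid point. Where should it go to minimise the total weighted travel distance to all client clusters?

(7, 15)

Manhattan distance separates: Σwᵢ(|x−xᵢ|+|y−yᵢ|) = Σwᵢ|x−xᵢ| + Σwᵢ|y−yᵢ|, so x and y are optimised independently as 1-D weighted medians.
Total weight W = 303; half = 151.5.
x-coordinate, sorted with cumulative weight:
  x=6 (F, w=80) cum 80
  x=7 (E, w=80) cum 160  ← median
  x=12 (D, w=8) cum 168
  x=21 (A, w=5) cum 173
  x=21 (B, w=50) cum 223
  x=22 (C, w=80) cum 303
⇒ x* = 7
y-coordinate, sorted with cumulative weight:
  y=2 (B, w=50) cum 50
  y=4 (D, w=8) cum 58
  y=8 (C, w=80) cum 138
  y=15 (E, w=80) cum 218  ← median
  y=17 (A, w=5) cum 223
  y=18 (F, w=80) cum 303
⇒ y* = 15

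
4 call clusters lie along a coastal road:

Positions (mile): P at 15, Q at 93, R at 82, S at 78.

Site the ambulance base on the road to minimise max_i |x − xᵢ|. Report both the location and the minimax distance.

The 1-center on a line is the midpoint of the two extreme points: leftmost at 15, rightmost at 93.
Optimal location = (15 + 93)/2 = 54; maximum distance = (93 − 15)/2 = 39.

location 54, max distance 39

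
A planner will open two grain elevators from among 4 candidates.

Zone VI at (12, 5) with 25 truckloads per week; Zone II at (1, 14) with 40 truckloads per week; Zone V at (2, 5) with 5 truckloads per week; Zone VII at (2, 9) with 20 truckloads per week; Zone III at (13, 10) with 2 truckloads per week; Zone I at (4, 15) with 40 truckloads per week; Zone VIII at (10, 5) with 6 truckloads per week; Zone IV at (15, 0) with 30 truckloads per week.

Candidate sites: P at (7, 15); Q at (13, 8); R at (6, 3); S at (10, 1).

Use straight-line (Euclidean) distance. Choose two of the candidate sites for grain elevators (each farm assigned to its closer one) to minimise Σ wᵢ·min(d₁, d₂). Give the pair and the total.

Evaluate every pair (each demand assigned to the nearer of the two):
  {P, S}: total = 868.6
  {P, Q}: total = 931.3
  {P, R}: total = 1015.1
  {R, S}: total = 1444.3
  {Q, R}: total = 1461.9
  {Q, S}: total = 1518.4
Best pair: {P, S} with total 868.6.

{P, S}, total 868.6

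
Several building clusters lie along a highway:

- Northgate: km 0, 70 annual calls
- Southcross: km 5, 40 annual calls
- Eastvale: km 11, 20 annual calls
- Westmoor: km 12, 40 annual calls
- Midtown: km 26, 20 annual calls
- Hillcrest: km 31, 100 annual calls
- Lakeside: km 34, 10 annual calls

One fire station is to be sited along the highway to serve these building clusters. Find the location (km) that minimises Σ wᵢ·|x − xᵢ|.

For a sum of weighted absolute distances on a line, the optimum is the weighted median (not the mean). Total weight W = 300; half-weight = 150.
Sort by position and accumulate weight:
  km 0 (Northgate, w=70) → cum 70
  km 5 (Southcross, w=40) → cum 110
  km 11 (Eastvale, w=20) → cum 130
  km 12 (Westmoor, w=40) → cum 170  ≥ 150 → median here
  km 26 (Midtown, w=20) → cum 190
  km 31 (Hillcrest, w=100) → cum 290
  km 34 (Lakeside, w=10) → cum 300
Optimal location: km 12.

x = 12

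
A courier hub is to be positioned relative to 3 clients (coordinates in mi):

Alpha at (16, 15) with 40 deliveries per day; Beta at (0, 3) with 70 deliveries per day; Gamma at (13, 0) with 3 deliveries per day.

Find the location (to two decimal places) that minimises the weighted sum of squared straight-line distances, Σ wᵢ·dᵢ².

(6.01, 7.17)

The minimiser of Σwᵢ‖p−pᵢ‖² is the weighted centroid p* = (Σwᵢpᵢ)/(Σwᵢ).
Σwᵢ = 113.
Σwᵢxᵢ = 40·16 + 70·0 + 3·13 = 679.
Σwᵢyᵢ = 40·15 + 70·3 + 3·0 = 810.
x* = 679/113 = 6.01, y* = 810/113 = 7.17.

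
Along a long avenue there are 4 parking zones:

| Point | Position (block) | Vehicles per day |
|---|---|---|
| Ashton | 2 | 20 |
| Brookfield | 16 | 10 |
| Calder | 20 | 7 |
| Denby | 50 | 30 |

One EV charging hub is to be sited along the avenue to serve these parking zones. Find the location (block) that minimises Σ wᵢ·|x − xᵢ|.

For a sum of weighted absolute distances on a line, the optimum is the weighted median (not the mean). Total weight W = 67; half-weight = 33.5.
Sort by position and accumulate weight:
  block 2 (Ashton, w=20) → cum 20
  block 16 (Brookfield, w=10) → cum 30
  block 20 (Calder, w=7) → cum 37  ≥ 33.5 → median here
  block 50 (Denby, w=30) → cum 67
Optimal location: block 20.

x = 20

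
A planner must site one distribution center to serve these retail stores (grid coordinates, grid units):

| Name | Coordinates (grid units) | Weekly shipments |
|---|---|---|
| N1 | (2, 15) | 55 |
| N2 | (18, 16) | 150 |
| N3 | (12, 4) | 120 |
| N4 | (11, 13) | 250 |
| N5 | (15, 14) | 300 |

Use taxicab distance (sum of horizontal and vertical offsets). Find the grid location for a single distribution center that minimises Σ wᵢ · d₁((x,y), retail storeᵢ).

(15, 14)

Manhattan distance separates: Σwᵢ(|x−xᵢ|+|y−yᵢ|) = Σwᵢ|x−xᵢ| + Σwᵢ|y−yᵢ|, so x and y are optimised independently as 1-D weighted medians.
Total weight W = 875; half = 437.5.
x-coordinate, sorted with cumulative weight:
  x=2 (N1, w=55) cum 55
  x=11 (N4, w=250) cum 305
  x=12 (N3, w=120) cum 425
  x=15 (N5, w=300) cum 725  ← median
  x=18 (N2, w=150) cum 875
⇒ x* = 15
y-coordinate, sorted with cumulative weight:
  y=4 (N3, w=120) cum 120
  y=13 (N4, w=250) cum 370
  y=14 (N5, w=300) cum 670  ← median
  y=15 (N1, w=55) cum 725
  y=16 (N2, w=150) cum 875
⇒ y* = 14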